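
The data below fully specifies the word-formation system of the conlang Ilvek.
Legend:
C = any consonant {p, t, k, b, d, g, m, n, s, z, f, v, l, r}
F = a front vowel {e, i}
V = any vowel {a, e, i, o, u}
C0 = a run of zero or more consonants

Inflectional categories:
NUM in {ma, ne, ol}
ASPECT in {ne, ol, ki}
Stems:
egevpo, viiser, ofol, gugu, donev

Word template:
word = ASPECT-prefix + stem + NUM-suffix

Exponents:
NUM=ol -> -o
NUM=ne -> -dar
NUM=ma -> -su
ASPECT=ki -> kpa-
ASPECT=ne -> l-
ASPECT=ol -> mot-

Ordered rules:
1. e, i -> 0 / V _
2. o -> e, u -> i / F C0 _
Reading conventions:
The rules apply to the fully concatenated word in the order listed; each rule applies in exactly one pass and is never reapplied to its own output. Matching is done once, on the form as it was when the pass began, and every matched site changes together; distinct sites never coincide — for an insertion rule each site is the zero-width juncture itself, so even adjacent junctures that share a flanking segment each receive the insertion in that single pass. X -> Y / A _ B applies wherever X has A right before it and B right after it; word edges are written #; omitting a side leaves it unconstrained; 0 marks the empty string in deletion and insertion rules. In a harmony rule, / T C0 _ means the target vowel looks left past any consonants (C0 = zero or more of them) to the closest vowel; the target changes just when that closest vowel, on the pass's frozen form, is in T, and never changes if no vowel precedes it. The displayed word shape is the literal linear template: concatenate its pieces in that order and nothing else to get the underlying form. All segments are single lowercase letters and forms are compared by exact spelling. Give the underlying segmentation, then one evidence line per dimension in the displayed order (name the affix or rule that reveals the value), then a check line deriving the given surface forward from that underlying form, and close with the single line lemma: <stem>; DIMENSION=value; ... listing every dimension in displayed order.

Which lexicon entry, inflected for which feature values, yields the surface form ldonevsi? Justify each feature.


underlying: l-donev-su
NUM=ma - signalled by the affix -su
ASPECT=ne - signalled by the affix l-
check: ldonevsu -> ldonevsu -> ldonevsi
lemma: donev; NUM=ma; ASPECT=ne


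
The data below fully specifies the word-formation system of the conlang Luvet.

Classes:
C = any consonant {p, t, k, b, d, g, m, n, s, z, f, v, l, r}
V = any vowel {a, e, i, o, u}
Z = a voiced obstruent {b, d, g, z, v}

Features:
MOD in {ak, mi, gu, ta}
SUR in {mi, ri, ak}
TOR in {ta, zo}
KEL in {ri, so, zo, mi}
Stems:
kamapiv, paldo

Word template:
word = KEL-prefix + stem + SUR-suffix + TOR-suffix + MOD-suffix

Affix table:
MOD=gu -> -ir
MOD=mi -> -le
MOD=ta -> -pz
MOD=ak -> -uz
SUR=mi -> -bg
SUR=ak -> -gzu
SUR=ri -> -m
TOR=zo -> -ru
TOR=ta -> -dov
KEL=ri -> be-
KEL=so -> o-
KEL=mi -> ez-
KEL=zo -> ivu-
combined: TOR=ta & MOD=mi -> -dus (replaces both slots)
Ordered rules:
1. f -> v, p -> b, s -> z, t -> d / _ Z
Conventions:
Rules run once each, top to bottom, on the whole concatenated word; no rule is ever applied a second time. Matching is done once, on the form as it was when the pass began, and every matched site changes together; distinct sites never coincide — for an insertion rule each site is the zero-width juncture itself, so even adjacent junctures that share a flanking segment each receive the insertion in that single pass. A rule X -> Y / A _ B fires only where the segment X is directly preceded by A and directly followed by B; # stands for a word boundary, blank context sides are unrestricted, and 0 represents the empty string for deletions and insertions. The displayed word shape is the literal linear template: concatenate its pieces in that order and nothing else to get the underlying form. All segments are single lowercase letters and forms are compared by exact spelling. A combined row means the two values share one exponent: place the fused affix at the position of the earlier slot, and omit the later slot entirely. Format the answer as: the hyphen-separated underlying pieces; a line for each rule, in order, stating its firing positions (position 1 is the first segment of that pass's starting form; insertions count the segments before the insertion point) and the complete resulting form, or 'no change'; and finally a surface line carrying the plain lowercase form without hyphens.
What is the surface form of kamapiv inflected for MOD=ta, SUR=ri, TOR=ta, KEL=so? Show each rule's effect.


underlying: o-kamapiv-m-dov-pz
1. f -> v, p -> b, s -> z, t -> d / _ Z: fires at position(s) 13: okamapivmdovbz
surface: okamapivmdovbz


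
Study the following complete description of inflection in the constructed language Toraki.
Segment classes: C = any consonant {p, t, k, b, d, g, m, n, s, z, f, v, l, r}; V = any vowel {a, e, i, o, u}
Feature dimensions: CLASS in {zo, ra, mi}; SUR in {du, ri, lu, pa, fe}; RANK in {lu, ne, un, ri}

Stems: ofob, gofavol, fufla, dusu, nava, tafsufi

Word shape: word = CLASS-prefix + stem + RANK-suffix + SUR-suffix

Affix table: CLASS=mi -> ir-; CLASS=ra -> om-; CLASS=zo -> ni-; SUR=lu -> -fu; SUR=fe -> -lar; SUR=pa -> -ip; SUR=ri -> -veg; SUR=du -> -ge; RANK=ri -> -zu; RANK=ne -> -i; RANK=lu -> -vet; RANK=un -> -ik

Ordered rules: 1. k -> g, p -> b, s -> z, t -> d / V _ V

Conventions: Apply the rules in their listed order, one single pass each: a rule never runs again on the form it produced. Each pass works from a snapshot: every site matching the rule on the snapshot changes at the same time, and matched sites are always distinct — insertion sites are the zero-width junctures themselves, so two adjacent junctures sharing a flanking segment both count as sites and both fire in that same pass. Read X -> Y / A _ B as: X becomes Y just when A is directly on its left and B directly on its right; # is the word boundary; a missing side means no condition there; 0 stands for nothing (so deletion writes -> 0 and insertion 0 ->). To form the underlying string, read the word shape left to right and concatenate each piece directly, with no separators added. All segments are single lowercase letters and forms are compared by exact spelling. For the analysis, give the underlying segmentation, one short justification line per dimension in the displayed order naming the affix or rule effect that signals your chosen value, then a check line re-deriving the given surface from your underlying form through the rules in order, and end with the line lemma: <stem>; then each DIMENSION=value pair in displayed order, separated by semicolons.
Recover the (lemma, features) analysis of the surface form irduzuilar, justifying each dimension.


underlying: ir-dusu-i-lar
CLASS=mi - signalled by the affix ir-
SUR=fe - signalled by the affix -lar
RANK=ne - signalled by the affix -i
check: irdusuilar -> irduzuilar
lemma: dusu; CLASS=mi; SUR=fe; RANK=ne


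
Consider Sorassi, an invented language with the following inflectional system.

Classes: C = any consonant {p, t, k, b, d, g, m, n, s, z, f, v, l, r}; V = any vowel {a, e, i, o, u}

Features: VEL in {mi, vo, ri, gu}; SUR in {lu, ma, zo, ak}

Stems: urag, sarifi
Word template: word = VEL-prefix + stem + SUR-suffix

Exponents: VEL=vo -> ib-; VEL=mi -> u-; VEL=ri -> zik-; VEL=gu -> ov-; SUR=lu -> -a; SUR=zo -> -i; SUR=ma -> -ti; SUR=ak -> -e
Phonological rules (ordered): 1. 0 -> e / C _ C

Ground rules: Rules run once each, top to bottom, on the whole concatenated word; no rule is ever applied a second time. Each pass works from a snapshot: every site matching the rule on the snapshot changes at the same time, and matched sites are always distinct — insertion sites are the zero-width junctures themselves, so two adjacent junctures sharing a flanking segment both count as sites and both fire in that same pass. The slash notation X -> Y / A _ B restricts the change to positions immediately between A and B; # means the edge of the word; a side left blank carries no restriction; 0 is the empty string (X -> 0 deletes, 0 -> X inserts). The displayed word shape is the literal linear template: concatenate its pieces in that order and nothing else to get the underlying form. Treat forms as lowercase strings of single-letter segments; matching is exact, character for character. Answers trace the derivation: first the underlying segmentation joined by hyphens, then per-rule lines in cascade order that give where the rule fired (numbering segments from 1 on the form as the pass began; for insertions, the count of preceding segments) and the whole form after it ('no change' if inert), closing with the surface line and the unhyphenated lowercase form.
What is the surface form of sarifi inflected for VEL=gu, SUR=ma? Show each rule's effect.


underlying: ov-sarifi-ti
1. 0 -> e / C _ C: inserts after position(s) 2: ovesarifiti
surface: ovesarifiti


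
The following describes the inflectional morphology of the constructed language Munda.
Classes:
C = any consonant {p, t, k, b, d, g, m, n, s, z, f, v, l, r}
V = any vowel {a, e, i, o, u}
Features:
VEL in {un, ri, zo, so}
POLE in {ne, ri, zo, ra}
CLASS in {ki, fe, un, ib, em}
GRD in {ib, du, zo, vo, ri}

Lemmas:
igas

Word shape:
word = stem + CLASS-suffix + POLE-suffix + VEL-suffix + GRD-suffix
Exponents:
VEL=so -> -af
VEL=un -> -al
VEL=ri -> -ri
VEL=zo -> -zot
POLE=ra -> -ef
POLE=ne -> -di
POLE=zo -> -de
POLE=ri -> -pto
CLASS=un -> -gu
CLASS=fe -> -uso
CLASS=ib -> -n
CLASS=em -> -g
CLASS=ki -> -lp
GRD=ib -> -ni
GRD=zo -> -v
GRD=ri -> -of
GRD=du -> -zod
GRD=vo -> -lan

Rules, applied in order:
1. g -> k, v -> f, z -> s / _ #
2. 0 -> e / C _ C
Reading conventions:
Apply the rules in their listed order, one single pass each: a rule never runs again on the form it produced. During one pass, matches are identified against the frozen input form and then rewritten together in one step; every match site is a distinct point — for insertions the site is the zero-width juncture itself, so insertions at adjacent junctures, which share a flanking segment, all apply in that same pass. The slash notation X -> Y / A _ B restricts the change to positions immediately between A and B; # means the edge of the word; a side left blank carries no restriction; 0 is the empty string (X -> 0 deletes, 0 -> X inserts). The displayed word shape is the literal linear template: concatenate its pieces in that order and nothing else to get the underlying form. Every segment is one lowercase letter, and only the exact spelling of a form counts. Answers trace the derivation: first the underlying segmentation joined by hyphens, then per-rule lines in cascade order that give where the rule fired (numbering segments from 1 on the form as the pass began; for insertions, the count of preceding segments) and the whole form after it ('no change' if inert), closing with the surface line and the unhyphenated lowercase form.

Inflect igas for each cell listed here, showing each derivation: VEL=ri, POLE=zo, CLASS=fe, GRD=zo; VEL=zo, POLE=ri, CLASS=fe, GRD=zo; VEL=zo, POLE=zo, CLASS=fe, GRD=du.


cell VEL=ri, POLE=zo, CLASS=fe, GRD=zo:
underlying: igas-uso-de-ri-v
1. g -> k, v -> f, z -> s / _ #: fires at position(s) 12: igasusoderif
2. 0 -> e / C _ C: no change
surface: igasusoderif

cell VEL=zo, POLE=ri, CLASS=fe, GRD=zo:
underlying: igas-uso-pto-zot-v
1. g -> k, v -> f, z -> s / _ #: fires at position(s) 14: igasusoptozotf
2. 0 -> e / C _ C: inserts after position(s) 8, 13: igasusopetozotef
surface: igasusopetozotef

cell VEL=zo, POLE=zo, CLASS=fe, GRD=du:
underlying: igas-uso-de-zot-zod
1. g -> k, v -> f, z -> s / _ #: no change
2. 0 -> e / C _ C: inserts after position(s) 12: igasusodezotezod
surface: igasusodezotezod


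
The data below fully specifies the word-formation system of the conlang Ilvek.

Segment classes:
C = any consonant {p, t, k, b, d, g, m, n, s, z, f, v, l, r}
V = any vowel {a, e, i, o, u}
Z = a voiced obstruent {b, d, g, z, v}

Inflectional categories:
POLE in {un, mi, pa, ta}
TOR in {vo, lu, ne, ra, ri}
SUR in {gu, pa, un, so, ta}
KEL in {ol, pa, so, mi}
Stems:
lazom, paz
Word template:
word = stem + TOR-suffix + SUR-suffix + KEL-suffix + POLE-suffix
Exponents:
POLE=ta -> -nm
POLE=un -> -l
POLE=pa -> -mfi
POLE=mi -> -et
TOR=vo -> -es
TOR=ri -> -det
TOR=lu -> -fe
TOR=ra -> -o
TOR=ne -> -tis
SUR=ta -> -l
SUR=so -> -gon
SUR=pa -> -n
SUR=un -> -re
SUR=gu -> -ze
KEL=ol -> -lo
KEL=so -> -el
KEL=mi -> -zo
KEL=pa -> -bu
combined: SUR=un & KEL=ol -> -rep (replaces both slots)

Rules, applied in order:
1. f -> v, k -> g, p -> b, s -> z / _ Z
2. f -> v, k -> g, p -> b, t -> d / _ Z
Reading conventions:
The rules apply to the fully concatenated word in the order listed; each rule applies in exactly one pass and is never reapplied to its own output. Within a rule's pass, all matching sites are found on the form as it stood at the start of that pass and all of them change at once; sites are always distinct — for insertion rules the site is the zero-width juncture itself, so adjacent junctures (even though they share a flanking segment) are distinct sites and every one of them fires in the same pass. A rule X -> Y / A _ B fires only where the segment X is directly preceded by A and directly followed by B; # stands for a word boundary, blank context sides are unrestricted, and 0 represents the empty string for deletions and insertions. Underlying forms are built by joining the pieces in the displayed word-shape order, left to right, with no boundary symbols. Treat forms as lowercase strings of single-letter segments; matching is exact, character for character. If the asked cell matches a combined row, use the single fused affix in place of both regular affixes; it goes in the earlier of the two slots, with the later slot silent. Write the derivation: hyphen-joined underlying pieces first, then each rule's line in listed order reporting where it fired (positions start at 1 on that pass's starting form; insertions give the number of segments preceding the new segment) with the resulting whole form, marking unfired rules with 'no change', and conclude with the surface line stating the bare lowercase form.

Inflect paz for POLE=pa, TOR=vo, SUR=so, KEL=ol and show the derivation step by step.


underlying: paz-es-gon-lo-mfi
1. f -> v, k -> g, p -> b, s -> z / _ Z: fires at position(s) 5: pazezgonlomfi
2. f -> v, k -> g, p -> b, t -> d / _ Z: no change
surface: pazezgonlomfi


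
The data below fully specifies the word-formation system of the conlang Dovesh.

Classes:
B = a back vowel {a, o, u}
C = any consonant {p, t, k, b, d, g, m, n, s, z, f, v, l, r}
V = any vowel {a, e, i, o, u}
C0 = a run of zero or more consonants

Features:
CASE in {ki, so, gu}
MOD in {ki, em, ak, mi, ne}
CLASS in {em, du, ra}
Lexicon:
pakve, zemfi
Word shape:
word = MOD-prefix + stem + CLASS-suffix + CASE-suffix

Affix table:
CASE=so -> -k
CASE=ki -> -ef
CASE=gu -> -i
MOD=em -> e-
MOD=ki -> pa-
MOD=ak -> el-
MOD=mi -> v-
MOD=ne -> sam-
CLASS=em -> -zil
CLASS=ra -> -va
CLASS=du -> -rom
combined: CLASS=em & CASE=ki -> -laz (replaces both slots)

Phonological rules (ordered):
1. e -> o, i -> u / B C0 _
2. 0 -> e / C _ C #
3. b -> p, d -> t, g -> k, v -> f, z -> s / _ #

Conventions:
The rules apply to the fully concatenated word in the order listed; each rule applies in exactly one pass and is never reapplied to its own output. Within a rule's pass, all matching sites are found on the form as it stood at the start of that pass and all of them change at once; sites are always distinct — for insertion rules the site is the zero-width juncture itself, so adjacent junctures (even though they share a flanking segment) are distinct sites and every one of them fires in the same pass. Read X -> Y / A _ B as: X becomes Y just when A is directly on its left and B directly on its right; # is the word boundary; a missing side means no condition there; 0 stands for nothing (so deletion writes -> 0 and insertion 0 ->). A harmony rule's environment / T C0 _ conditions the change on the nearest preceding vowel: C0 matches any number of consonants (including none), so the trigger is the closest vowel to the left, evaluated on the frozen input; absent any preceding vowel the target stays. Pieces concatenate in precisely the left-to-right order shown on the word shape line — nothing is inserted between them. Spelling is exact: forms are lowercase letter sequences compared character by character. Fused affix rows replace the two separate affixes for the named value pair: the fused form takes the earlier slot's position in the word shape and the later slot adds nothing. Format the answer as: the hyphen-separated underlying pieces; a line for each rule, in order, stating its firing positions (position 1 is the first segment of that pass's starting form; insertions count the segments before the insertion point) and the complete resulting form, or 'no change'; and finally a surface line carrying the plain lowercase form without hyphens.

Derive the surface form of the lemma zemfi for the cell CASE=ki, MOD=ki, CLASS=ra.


underlying: pa-zemfi-va-ef
1. e -> o, i -> u / B C0 _: fires at position(s) 4, 10: pazomfivaof
2. 0 -> e / C _ C #: no change
3. b -> p, d -> t, g -> k, v -> f, z -> s / _ #: no change
surface: pazomfivaof


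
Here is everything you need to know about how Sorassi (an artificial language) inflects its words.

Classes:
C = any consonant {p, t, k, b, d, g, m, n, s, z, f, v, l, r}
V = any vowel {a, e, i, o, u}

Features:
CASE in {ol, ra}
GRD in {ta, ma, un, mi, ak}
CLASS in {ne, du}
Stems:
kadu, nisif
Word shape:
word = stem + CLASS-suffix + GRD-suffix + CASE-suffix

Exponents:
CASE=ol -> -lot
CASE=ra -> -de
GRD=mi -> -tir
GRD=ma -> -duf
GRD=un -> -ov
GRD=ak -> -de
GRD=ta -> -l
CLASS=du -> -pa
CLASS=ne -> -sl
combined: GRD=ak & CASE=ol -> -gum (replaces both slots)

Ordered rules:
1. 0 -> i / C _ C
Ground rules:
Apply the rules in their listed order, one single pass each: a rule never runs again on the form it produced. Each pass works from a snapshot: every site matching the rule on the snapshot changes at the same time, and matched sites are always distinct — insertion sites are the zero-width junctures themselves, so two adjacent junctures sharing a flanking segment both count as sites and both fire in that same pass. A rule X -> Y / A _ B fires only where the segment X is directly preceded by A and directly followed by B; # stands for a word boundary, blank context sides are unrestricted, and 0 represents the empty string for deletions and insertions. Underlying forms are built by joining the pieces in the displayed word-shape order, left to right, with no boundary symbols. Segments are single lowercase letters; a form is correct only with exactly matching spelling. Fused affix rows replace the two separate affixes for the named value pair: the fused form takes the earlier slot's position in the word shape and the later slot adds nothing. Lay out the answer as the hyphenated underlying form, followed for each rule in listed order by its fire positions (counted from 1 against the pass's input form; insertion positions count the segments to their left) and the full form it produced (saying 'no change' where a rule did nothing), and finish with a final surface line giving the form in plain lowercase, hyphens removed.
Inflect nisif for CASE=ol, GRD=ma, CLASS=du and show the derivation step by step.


underlying: nisif-pa-duf-lot
1. 0 -> i / C _ C: inserts after position(s) 5, 10: nisifipadufilot
surface: nisifipadufilot


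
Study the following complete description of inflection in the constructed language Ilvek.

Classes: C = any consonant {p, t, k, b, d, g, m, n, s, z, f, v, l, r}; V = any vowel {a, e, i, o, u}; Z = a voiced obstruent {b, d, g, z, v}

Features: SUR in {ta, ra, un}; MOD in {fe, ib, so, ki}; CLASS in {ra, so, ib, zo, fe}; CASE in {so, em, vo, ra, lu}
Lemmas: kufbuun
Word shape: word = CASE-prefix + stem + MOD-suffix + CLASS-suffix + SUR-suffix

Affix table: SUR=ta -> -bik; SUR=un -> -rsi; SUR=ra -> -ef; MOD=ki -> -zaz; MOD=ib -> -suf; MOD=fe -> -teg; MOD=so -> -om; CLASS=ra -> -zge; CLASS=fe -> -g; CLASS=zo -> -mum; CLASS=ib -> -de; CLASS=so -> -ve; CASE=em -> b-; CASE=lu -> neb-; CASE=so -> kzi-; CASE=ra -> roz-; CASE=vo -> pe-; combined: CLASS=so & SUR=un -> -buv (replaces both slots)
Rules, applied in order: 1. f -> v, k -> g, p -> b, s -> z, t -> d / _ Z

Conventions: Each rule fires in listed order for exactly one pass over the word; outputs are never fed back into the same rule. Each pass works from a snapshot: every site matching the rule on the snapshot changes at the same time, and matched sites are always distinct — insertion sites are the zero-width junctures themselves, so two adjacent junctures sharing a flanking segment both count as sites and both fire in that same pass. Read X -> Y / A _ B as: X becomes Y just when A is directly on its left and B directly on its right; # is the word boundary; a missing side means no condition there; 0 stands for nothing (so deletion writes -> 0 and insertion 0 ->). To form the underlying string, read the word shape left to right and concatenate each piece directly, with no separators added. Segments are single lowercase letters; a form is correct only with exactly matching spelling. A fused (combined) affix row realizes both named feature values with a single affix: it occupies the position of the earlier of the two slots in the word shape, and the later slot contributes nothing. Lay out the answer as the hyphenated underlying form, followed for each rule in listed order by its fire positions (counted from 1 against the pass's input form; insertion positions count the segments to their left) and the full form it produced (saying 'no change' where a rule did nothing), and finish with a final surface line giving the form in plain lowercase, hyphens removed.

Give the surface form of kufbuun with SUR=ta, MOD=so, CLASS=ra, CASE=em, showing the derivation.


underlying: b-kufbuun-om-zge-bik
1. f -> v, k -> g, p -> b, s -> z, t -> d / _ Z: fires at position(s) 4: bkuvbuunomzgebik
surface: bkuvbuunomzgebik


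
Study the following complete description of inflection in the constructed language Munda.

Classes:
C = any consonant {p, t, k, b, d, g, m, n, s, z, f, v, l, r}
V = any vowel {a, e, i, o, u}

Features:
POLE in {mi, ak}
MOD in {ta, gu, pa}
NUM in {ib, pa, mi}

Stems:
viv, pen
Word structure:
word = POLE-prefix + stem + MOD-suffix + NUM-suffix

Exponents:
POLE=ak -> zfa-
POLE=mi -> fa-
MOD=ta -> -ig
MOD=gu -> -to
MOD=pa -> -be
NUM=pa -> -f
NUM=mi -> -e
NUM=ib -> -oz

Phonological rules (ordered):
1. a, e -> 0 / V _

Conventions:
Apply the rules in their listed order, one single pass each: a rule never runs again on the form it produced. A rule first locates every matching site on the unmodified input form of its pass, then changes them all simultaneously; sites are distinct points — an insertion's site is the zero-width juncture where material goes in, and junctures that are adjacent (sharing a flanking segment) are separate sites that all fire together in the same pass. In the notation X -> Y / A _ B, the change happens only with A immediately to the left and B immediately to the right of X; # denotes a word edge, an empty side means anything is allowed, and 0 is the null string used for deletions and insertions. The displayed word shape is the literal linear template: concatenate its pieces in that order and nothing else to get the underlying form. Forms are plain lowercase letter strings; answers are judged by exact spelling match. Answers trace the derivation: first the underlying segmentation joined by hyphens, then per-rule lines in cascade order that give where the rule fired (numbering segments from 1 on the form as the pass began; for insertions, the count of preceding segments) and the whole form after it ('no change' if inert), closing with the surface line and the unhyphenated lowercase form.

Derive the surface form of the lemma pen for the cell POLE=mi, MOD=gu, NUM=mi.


underlying: fa-pen-to-e
1. a, e -> 0 / V _: fires at position(s) 8: fapento
surface: fapento


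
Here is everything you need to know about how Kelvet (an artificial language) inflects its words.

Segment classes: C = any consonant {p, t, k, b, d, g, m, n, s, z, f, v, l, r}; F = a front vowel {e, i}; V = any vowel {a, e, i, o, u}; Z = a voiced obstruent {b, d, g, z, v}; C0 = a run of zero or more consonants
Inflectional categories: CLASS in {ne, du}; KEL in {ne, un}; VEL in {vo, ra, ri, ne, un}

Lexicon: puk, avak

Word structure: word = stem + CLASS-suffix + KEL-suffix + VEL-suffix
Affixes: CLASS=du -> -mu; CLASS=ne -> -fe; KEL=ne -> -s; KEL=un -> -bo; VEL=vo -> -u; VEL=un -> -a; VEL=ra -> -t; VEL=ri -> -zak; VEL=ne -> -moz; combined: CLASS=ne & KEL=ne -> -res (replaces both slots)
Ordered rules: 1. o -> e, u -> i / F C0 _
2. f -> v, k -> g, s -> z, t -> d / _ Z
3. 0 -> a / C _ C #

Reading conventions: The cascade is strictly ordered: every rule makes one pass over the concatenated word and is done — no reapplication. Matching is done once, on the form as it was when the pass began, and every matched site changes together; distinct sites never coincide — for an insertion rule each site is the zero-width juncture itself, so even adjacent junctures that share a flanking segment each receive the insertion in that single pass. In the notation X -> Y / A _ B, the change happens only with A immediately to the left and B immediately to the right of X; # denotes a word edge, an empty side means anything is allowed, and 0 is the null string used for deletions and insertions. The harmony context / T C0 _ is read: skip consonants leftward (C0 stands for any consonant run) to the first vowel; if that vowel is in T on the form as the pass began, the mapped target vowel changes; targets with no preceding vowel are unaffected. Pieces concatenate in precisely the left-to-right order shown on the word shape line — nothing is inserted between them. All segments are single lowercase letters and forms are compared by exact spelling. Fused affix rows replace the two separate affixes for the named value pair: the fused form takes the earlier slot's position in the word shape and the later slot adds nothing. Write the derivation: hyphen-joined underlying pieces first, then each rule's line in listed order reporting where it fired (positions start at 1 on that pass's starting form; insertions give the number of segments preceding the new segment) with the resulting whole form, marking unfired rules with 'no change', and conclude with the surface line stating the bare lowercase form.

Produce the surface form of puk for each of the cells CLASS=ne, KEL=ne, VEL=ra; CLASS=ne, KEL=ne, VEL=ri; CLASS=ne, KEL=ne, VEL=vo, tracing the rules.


cell CLASS=ne, KEL=ne, VEL=ra:
underlying: puk-res-t
1. o -> e, u -> i / F C0 _: no change
2. f -> v, k -> g, s -> z, t -> d / _ Z: no change
3. 0 -> a / C _ C #: inserts after position(s) 6: pukresat
surface: pukresat

cell CLASS=ne, KEL=ne, VEL=ri:
underlying: puk-res-zak
1. o -> e, u -> i / F C0 _: no change
2. f -> v, k -> g, s -> z, t -> d / _ Z: fires at position(s) 6: pukrezzak
3. 0 -> a / C _ C #: no change
surface: pukrezzak

cell CLASS=ne, KEL=ne, VEL=vo:
underlying: puk-res-u
1. o -> e, u -> i / F C0 _: fires at position(s) 7: pukresi
2. f -> v, k -> g, s -> z, t -> d / _ Z: no change
3. 0 -> a / C _ C #: no change
surface: pukresi


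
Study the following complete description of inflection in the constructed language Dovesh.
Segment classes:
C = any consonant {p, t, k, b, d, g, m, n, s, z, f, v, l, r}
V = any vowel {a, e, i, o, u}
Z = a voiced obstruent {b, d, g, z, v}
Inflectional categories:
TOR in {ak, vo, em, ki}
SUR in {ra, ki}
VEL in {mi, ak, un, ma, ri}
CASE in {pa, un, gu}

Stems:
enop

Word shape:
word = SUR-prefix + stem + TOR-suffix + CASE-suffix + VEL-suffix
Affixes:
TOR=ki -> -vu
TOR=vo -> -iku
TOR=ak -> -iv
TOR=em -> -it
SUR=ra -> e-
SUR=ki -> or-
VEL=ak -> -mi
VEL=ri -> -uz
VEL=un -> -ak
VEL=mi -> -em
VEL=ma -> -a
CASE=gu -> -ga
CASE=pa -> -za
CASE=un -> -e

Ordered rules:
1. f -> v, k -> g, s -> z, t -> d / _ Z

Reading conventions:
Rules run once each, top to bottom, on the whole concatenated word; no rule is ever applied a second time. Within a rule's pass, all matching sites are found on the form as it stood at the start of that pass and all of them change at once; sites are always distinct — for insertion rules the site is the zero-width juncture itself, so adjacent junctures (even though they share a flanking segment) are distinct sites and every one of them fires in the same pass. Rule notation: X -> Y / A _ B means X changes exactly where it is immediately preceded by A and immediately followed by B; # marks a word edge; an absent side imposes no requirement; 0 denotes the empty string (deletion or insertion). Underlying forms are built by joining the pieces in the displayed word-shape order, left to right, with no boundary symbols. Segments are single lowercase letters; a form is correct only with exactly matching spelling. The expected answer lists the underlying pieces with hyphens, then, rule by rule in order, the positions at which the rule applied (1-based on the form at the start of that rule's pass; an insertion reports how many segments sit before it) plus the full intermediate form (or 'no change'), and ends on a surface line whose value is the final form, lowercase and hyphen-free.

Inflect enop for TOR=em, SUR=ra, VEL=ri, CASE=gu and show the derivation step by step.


underlying: e-enop-it-ga-uz
1. f -> v, k -> g, s -> z, t -> d / _ Z: fires at position(s) 7: eenopidgauz
surface: eenopidgauz


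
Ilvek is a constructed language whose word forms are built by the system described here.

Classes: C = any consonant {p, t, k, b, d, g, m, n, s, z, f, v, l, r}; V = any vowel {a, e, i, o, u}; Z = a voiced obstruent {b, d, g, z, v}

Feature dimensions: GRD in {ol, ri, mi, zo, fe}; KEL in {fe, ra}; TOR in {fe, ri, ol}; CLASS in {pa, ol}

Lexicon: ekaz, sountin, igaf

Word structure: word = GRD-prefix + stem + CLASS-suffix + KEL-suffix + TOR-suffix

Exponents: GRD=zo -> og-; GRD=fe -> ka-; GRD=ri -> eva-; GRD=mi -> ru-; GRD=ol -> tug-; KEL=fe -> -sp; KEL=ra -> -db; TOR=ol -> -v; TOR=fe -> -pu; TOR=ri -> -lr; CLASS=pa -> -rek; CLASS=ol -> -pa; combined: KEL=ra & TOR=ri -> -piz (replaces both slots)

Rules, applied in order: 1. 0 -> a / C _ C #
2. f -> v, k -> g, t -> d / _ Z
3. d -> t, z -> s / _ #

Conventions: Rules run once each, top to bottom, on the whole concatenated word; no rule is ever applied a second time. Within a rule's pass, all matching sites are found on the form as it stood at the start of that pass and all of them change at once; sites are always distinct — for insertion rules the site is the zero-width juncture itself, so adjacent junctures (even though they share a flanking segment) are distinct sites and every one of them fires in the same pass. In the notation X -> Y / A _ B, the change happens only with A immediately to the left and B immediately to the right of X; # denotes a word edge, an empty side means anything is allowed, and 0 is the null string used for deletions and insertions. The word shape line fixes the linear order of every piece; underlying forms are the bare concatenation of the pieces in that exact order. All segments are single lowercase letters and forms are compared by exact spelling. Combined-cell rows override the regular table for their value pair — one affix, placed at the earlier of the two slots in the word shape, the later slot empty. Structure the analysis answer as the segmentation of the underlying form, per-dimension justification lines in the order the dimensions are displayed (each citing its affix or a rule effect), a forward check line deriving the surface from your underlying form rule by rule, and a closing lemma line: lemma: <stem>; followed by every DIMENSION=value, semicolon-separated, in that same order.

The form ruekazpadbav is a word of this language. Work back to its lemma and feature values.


underlying: ru-ekaz-pa-db-v
GRD=mi - signalled by the affix ru-
KEL=ra - signalled by the affix -db
TOR=ol - signalled by the affix -v
CLASS=ol - signalled by the affix -pa
check: ruekazpadbv -> ruekazpadbav -> ruekazpadbav -> ruekazpadbav
lemma: ekaz; GRD=mi; KEL=ra; TOR=ol; CLASS=ol


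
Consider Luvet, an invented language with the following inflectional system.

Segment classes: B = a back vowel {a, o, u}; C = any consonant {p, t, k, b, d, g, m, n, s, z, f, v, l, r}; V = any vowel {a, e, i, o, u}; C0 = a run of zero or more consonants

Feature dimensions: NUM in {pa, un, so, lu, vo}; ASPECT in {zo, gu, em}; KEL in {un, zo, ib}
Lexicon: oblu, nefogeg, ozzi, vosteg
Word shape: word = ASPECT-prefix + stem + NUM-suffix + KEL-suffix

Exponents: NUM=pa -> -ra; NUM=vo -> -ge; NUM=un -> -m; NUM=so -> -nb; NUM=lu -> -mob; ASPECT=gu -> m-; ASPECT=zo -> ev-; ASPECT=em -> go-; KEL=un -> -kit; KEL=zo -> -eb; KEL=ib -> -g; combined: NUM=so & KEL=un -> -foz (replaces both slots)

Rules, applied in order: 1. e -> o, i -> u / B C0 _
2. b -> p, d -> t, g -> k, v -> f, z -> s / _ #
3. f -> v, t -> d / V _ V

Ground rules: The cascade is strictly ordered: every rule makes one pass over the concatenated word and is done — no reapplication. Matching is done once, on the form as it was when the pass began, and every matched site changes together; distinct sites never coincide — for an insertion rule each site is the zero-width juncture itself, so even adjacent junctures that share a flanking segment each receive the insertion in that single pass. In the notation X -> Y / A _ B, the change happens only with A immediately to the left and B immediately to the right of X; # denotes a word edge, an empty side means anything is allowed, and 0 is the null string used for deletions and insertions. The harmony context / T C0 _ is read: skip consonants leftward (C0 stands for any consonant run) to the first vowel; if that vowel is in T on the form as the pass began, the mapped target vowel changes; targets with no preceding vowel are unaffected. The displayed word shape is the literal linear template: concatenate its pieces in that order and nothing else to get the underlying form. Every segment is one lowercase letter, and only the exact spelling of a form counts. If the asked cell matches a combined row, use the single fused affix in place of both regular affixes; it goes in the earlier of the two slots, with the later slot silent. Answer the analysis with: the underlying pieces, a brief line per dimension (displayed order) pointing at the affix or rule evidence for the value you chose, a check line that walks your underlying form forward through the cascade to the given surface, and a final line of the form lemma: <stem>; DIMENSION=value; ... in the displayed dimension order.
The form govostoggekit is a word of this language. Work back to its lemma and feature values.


underlying: go-vosteg-ge-kit
NUM=vo - signalled by the affix -ge
ASPECT=em - signalled by the affix go-
KEL=un - signalled by the affix -kit
check: govosteggekit -> govostoggekit -> govostoggekit -> govostoggekit
lemma: vosteg; NUM=vo; ASPECT=em; KEL=un


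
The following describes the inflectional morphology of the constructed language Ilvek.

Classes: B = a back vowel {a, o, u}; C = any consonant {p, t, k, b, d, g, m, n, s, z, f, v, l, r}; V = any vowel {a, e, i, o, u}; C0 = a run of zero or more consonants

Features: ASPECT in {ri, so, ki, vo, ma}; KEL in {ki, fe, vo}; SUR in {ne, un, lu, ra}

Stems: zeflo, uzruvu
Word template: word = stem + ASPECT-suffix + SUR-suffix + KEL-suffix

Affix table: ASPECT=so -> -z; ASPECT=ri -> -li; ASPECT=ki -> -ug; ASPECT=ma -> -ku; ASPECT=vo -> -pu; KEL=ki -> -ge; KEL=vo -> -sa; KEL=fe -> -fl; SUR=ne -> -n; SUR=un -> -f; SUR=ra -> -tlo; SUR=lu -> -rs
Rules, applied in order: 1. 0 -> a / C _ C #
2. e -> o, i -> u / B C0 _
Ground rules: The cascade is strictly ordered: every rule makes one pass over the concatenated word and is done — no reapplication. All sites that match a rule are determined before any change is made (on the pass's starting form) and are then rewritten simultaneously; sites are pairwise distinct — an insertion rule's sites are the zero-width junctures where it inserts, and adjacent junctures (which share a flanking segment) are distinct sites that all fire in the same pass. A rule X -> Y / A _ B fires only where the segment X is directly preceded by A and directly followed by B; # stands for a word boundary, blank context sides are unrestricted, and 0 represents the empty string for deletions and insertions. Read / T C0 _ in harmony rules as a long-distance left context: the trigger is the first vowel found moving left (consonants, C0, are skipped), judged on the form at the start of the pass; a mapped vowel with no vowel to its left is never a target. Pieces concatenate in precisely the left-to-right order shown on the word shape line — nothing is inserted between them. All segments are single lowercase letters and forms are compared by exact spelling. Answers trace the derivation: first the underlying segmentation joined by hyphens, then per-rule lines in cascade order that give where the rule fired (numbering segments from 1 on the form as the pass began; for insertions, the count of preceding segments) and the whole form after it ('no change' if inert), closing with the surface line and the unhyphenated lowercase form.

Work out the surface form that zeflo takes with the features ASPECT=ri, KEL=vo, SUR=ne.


underlying: zeflo-li-n-sa
1. 0 -> a / C _ C #: no change
2. e -> o, i -> u / B C0 _: fires at position(s) 7: zeflolunsa
surface: zeflolunsa


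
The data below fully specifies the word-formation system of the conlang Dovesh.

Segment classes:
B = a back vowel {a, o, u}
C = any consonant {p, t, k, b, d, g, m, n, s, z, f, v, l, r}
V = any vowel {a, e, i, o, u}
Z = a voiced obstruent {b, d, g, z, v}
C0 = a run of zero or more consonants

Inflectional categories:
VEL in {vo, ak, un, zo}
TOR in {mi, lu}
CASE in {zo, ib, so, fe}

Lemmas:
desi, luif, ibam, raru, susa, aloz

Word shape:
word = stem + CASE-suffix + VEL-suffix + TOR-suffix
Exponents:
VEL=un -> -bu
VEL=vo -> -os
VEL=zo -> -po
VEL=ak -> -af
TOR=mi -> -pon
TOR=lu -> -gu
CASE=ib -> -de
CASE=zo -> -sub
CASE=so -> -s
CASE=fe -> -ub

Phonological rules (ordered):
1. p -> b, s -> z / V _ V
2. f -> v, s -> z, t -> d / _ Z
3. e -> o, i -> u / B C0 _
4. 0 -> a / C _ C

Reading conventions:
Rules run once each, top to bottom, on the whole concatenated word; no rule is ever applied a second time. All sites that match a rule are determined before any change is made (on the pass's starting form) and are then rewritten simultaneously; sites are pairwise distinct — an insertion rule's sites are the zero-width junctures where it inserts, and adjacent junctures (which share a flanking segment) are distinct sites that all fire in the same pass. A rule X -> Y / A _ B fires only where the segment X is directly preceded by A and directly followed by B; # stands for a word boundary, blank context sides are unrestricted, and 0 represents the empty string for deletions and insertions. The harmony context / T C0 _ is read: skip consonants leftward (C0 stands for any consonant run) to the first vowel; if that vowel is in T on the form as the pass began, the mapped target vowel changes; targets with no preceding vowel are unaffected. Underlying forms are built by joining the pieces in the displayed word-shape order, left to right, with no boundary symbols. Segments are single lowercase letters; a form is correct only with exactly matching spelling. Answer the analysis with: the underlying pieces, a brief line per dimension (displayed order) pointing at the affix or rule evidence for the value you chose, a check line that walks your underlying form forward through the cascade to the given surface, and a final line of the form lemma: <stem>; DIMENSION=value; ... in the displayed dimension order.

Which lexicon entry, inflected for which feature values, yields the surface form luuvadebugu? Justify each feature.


underlying: luif-de-bu-gu
VEL=un - signalled by the affix -bu
TOR=lu - signalled by the affix -gu
CASE=ib - signalled by the affix -de
check: luifdebugu -> luifdebugu -> luivdebugu -> luuvdebugu -> luuvadebugu
lemma: luif; VEL=un; TOR=lu; CASE=ib


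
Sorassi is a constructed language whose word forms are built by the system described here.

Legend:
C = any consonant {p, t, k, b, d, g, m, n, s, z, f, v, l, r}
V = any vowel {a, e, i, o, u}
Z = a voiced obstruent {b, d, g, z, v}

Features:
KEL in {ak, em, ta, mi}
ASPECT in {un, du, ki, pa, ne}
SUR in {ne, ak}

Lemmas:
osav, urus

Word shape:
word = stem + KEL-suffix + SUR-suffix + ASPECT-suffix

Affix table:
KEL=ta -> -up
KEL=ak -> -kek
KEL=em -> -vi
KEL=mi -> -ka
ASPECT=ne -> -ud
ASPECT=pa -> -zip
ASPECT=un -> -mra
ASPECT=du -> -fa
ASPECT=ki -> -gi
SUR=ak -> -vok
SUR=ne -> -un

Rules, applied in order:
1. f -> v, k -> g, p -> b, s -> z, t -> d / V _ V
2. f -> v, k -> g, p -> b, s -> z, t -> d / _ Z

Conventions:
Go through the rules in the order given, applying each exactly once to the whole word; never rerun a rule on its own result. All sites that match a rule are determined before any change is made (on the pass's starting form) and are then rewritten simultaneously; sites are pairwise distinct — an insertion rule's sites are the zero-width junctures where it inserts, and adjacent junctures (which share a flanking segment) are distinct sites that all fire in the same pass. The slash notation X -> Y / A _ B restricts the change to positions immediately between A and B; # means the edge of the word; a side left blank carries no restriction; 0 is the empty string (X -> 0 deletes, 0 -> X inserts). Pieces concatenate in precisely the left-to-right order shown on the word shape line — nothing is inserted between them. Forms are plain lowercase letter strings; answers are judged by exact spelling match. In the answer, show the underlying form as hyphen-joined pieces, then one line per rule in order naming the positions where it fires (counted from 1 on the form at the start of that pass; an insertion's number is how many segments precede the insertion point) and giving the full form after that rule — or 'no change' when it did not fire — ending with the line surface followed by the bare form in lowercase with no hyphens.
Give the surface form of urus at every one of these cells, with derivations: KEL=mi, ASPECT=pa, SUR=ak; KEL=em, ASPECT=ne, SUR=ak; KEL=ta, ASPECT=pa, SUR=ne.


cell KEL=mi, ASPECT=pa, SUR=ak:
underlying: urus-ka-vok-zip
1. f -> v, k -> g, p -> b, s -> z, t -> d / V _ V: no change
2. f -> v, k -> g, p -> b, s -> z, t -> d / _ Z: fires at position(s) 9: uruskavogzip
surface: uruskavogzip

cell KEL=em, ASPECT=ne, SUR=ak:
underlying: urus-vi-vok-ud
1. f -> v, k -> g, p -> b, s -> z, t -> d / V _ V: fires at position(s) 9: urusvivogud
2. f -> v, k -> g, p -> b, s -> z, t -> d / _ Z: fires at position(s) 4: uruzvivogud
surface: uruzvivogud

cell KEL=ta, ASPECT=pa, SUR=ne:
underlying: urus-up-un-zip
1. f -> v, k -> g, p -> b, s -> z, t -> d / V _ V: fires at position(s) 4, 6: uruzubunzip
2. f -> v, k -> g, p -> b, s -> z, t -> d / _ Z: no change
surface: uruzubunzip
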